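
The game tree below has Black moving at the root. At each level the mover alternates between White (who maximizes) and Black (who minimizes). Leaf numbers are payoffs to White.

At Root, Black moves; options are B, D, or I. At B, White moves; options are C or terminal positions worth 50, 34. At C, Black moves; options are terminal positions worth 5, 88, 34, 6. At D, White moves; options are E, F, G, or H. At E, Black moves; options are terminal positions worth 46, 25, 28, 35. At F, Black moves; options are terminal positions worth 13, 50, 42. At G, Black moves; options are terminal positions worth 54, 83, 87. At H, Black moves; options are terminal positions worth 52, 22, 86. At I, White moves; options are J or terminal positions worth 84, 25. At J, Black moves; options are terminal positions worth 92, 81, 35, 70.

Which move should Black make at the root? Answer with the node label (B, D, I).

C (Black): min(5, 88, 34, 6) = 5
B (White): max(5, 50, 34) = 50
E (Black): min(46, 25, 28, 35) = 25
F (Black): min(13, 50, 42) = 13
G (Black): min(54, 83, 87) = 54
H (Black): min(52, 22, 86) = 22
D (White): max(25, 13, 54, 22) = 54
J (Black): min(92, 81, 35, 70) = 35
I (White): max(35, 84, 25) = 84
Root (Black): min(50, 54, 84) = 50
Black picks the child with the lowest value: B (value 50).

B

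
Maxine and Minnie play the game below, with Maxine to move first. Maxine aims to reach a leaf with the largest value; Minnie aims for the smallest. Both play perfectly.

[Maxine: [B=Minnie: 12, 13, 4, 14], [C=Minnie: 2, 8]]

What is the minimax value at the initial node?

B (Minnie): min(12, 13, 4, 14) = 4
C (Minnie): min(2, 8) = 2
Root (Maxine): max(4, 2) = 4

4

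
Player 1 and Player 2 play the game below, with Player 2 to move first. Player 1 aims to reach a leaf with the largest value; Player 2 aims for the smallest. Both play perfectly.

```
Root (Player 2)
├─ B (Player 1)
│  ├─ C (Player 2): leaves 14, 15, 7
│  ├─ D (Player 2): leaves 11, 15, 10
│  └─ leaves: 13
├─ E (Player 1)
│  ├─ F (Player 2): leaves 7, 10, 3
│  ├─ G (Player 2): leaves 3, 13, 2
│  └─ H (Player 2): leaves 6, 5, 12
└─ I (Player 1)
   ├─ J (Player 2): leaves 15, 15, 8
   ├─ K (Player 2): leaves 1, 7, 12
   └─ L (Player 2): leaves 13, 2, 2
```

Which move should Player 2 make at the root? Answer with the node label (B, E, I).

C (Player 2): min(14, 15, 7) = 7
D (Player 2): min(11, 15, 10) = 10
B (Player 1): max(7, 10, 13) = 13
F (Player 2): min(7, 10, 3) = 3
G (Player 2): min(3, 13, 2) = 2
H (Player 2): min(6, 5, 12) = 5
E (Player 1): max(3, 2, 5) = 5
J (Player 2): min(15, 15, 8) = 8
K (Player 2): min(1, 7, 12) = 1
L (Player 2): min(13, 2, 2) = 2
I (Player 1): max(8, 1, 2) = 8
Root (Player 2): min(13, 5, 8) = 5
Player 2 picks the child with the lowest value: E (value 5).

E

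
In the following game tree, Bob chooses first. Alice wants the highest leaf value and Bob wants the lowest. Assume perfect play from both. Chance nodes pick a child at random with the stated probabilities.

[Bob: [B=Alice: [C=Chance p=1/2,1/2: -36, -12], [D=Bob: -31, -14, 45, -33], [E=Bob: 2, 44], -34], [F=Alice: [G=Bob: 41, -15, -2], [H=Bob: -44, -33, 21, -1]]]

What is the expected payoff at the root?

C (Chance): 1/2·-36 + 1/2·-12 = -24
D (Bob): min(-31, -14, 45, -33) = -33
E (Bob): min(2, 44) = 2
B (Alice): max(-24, -33, 2, -34) = 2
G (Bob): min(41, -15, -2) = -15
H (Bob): min(-44, -33, 21, -1) = -44
F (Alice): max(-15, -44) = -15
Root (Bob): min(2, -15) = -15

-15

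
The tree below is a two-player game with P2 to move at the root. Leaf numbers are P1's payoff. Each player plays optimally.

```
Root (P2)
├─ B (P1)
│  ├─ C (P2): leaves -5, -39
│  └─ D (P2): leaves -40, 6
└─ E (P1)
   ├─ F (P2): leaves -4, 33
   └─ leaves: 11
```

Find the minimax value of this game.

C (P2): min(-5, -39) = -39
D (P2): min(-40, 6) = -40
B (P1): max(-39, -40) = -39
F (P2): min(-4, 33) = -4
E (P1): max(-4, 11) = 11
Root (P2): min(-39, 11) = -39

-39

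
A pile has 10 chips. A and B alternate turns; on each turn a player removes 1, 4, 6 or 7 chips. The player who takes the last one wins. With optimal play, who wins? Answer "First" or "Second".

W/L table (W = player to move can force a win):
i:   0  1  2  3  4  5  6  7  8  9 10
     L  W  L  W  W  L  W  W  W  W  L
Position 10 is L, so the second player wins.

Second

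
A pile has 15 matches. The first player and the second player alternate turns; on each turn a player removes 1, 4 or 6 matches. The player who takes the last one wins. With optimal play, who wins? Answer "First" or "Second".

Positions where the player to move wins (W) vs loses (L):
i:   0  1  2  3  4  5  6  7  8  9 10 11 12 13 14 15
     L  W  L  W  W  L  W  L  W  W  L  W  L  W  W  L
Position 15 is L, so the second player wins.

Second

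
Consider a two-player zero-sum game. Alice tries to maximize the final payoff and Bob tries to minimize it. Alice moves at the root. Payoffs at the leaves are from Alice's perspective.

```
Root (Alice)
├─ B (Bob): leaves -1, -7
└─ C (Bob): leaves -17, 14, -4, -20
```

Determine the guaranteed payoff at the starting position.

B (Bob): min(-1, -7) = -7
C (Bob): min(-17, 14, -4, -20) = -20
Root (Alice): max(-7, -20) = -7

-7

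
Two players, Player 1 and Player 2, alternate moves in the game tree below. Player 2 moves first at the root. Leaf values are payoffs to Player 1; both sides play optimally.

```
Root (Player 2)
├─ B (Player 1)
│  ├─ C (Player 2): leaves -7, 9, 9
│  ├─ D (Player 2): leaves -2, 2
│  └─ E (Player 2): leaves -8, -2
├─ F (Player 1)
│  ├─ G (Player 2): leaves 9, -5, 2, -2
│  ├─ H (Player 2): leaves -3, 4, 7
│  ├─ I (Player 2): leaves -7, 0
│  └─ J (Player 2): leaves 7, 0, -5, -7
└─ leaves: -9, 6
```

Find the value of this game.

C (Player 2): min(-7, 9, 9) = -7
D (Player 2): min(-2, 2) = -2
E (Player 2): min(-8, -2) = -8
B (Player 1): max(-7, -2, -8) = -2
G (Player 2): min(9, -5, 2, -2) = -5
H (Player 2): min(-3, 4, 7) = -3
I (Player 2): min(-7, 0) = -7
J (Player 2): min(7, 0, -5, -7) = -7
F (Player 1): max(-5, -3, -7, -7) = -3
Root (Player 2): min(-2, -3, -9, 6) = -9

-9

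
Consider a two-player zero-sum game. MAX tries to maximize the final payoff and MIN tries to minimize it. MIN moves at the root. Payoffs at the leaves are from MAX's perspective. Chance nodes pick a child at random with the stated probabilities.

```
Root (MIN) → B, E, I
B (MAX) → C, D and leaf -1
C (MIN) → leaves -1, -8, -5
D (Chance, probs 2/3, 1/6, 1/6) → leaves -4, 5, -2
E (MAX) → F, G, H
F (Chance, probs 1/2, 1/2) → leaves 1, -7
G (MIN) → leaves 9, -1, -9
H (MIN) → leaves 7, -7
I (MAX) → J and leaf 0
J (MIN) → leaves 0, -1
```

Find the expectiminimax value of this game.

C (MIN): min(-1, -8, -5) = -8
D (Chance): 2/3·-4 + 1/6·5 + 1/6·-2 = -2.17
B (MAX): max(-8, -2.17, -1) = -1
F (Chance): 1/2·1 + 1/2·-7 = -3
G (MIN): min(9, -1, -9) = -9
H (MIN): min(7, -7) = -7
E (MAX): max(-3, -9, -7) = -3
J (MIN): min(0, -1) = -1
I (MAX): max(-1, 0) = 0
Root (MIN): min(-1, -3, 0) = -3

-3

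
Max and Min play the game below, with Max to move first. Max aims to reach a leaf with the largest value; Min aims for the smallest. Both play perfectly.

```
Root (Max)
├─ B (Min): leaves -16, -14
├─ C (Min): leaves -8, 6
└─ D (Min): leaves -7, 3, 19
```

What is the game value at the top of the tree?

B (Min): min(-16, -14) = -16
C (Min): min(-8, 6) = -8
D (Min): min(-7, 3, 19) = -7
Root (Max): max(-16, -8, -7) = -7

-7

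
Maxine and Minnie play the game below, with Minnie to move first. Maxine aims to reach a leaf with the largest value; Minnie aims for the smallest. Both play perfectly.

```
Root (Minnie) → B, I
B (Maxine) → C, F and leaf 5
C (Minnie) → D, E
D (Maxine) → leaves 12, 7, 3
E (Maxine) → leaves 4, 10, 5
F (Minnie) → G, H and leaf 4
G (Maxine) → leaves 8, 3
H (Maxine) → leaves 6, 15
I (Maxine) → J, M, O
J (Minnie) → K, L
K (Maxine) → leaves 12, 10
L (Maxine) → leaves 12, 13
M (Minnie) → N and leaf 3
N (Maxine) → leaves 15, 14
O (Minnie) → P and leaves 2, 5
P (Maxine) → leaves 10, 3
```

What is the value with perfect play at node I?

12

K: max(12, 10) = 12
L: max(12, 13) = 13
J: min(12, 13) = 12
N: max(15, 14) = 15
M: min(15, 3) = 3
P: max(10, 3) = 10
O: min(10, 2, 5) = 2
I: max(12, 3, 2) = 12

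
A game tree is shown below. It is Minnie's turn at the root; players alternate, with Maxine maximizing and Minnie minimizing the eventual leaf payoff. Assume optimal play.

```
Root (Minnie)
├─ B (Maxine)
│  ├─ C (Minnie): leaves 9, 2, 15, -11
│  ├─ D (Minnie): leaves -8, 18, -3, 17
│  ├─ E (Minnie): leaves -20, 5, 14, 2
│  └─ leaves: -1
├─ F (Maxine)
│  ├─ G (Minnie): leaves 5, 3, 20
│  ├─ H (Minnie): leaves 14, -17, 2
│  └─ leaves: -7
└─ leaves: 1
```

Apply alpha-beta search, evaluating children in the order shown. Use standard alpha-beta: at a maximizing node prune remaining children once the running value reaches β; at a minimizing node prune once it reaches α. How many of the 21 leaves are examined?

14

C [α=-∞,β=+∞]: v=-11
D [α=-11,β=+∞]: v=-8
E [α=-8,β=+∞]: v=-20 after child 1 ≤ α → α-cutoff, skip 3
B [α=-∞,β=+∞]: v=-1
G [α=-∞,β=-1]: v=3
F [α=-∞,β=-1]: v=3 after child 1 ≥ β → β-cutoff, skip 2
Root [α=-∞,β=+∞]: v=-1
Leaves evaluated: 14 of 21.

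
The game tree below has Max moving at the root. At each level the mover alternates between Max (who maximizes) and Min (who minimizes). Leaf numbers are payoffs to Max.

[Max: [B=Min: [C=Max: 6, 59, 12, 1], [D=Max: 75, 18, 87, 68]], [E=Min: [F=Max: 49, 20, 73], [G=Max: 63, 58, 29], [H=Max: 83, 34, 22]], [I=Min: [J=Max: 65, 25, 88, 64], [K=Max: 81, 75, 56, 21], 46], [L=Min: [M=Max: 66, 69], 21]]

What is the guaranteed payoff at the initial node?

63

C (Max): max(6, 59, 12, 1) = 59
D (Max): max(75, 18, 87, 68) = 87
B (Min): min(59, 87) = 59
F (Max): max(49, 20, 73) = 73
G (Max): max(63, 58, 29) = 63
H (Max): max(83, 34, 22) = 83
E (Min): min(73, 63, 83) = 63
J (Max): max(65, 25, 88, 64) = 88
K (Max): max(81, 75, 56, 21) = 81
I (Min): min(88, 81, 46) = 46
M (Max): max(66, 69) = 69
L (Min): min(69, 21) = 21
Root (Max): max(59, 63, 46, 21) = 63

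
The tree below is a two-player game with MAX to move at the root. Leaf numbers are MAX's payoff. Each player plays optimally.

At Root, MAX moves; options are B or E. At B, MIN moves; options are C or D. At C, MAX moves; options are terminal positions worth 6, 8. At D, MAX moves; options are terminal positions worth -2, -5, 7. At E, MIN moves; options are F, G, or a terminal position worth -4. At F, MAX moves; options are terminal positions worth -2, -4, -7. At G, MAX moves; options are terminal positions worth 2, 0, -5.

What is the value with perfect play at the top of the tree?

C (MAX): max(6, 8) = 8
D (MAX): max(-2, -5, 7) = 7
B (MIN): min(8, 7) = 7
F (MAX): max(-2, -4, -7) = -2
G (MAX): max(2, 0, -5) = 2
E (MIN): min(-2, 2, -4) = -4
Root (MAX): max(7, -4) = 7

7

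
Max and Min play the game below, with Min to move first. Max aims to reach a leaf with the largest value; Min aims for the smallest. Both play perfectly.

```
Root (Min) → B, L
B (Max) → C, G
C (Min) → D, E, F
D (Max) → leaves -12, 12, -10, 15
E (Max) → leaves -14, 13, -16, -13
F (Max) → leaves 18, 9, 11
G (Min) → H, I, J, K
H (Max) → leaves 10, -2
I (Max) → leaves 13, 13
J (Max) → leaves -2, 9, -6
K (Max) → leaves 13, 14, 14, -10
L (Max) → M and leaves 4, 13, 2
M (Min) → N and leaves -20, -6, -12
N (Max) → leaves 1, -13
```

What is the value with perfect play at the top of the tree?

13

D (Max): max(-12, 12, -10, 15) = 15
E (Max): max(-14, 13, -16, -13) = 13
F (Max): max(18, 9, 11) = 18
C (Min): min(15, 13, 18) = 13
H (Max): max(10, -2) = 10
I (Max): max(13, 13) = 13
J (Max): max(-2, 9, -6) = 9
K (Max): max(13, 14, 14, -10) = 14
G (Min): min(10, 13, 9, 14) = 9
B (Max): max(13, 9) = 13
N (Max): max(1, -13) = 1
M (Min): min(1, -20, -6, -12) = -20
L (Max): max(-20, 4, 13, 2) = 13
Root (Min): min(13, 13) = 13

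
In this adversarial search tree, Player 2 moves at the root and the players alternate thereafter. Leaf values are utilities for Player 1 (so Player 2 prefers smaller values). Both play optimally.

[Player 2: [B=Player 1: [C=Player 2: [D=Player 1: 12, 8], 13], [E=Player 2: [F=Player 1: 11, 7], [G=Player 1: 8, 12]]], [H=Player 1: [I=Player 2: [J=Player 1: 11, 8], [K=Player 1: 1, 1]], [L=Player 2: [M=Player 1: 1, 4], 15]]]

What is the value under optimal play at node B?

12

D: max(12, 8) = 12
C: min(12, 13) = 12
F: max(11, 7) = 11
G: max(8, 12) = 12
E: min(11, 12) = 11
B: max(12, 11) = 12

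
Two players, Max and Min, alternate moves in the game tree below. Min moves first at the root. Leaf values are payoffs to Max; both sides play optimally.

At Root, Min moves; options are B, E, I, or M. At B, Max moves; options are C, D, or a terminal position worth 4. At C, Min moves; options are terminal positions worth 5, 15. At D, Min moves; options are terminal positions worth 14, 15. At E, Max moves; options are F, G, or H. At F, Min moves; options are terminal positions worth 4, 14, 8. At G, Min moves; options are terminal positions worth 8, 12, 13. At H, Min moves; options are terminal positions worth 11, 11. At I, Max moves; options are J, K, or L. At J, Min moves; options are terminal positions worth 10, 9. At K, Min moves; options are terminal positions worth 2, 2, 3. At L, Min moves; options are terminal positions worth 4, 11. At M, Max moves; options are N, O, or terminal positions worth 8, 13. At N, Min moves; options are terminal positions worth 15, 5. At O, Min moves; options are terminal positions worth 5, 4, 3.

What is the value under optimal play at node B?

14

C: min(5, 15) = 5
D: min(14, 15) = 14
B: max(5, 14, 4) = 14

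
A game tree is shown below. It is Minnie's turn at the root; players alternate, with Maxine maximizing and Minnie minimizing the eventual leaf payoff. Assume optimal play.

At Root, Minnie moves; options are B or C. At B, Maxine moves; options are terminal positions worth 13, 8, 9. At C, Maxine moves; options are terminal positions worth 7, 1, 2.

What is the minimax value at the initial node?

B (Maxine): max(13, 8, 9) = 13
C (Maxine): max(7, 1, 2) = 7
Root (Minnie): min(13, 7) = 7

7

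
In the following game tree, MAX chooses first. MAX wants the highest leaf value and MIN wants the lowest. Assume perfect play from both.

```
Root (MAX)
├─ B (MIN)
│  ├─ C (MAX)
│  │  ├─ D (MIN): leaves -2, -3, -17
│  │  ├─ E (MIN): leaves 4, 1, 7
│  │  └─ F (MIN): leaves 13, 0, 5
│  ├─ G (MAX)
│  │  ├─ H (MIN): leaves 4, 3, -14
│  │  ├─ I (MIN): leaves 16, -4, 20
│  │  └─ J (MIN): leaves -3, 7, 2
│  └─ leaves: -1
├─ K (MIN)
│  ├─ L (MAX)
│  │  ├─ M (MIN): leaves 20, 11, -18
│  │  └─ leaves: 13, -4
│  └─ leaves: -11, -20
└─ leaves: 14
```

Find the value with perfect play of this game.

D (MIN): min(-2, -3, -17) = -17
E (MIN): min(4, 1, 7) = 1
F (MIN): min(13, 0, 5) = 0
C (MAX): max(-17, 1, 0) = 1
H (MIN): min(4, 3, -14) = -14
I (MIN): min(16, -4, 20) = -4
J (MIN): min(-3, 7, 2) = -3
G (MAX): max(-14, -4, -3) = -3
B (MIN): min(1, -3, -1) = -3
M (MIN): min(20, 11, -18) = -18
L (MAX): max(-18, 13, -4) = 13
K (MIN): min(13, -11, -20) = -20
Root (MAX): max(-3, -20, 14) = 14

14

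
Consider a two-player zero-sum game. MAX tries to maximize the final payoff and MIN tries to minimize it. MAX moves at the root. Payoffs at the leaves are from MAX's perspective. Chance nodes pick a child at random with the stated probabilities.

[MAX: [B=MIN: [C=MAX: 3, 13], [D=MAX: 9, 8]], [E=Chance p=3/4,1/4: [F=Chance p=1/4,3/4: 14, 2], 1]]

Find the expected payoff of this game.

9

C (MAX): max(3, 13) = 13
D (MAX): max(9, 8) = 9
B (MIN): min(13, 9) = 9
F (Chance): 1/4·14 + 3/4·2 = 5
E (Chance): 3/4·5 + 1/4·1 = 4
Root (MAX): max(9, 4) = 9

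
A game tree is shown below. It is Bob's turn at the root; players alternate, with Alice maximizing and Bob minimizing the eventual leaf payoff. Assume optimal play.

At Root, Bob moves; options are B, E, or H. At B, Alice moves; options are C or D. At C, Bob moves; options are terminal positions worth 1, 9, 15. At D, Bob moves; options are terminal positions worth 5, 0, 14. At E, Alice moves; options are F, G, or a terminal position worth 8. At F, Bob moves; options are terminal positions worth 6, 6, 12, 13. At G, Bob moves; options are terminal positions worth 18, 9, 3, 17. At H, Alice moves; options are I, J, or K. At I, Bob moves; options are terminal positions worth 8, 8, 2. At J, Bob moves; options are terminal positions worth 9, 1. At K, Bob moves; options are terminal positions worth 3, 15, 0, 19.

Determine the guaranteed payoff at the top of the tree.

C (Bob): min(1, 9, 15) = 1
D (Bob): min(5, 0, 14) = 0
B (Alice): max(1, 0) = 1
F (Bob): min(6, 6, 12, 13) = 6
G (Bob): min(18, 9, 3, 17) = 3
E (Alice): max(6, 3, 8) = 8
I (Bob): min(8, 8, 2) = 2
J (Bob): min(9, 1) = 1
K (Bob): min(3, 15, 0, 19) = 0
H (Alice): max(2, 1, 0) = 2
Root (Bob): min(1, 8, 2) = 1

1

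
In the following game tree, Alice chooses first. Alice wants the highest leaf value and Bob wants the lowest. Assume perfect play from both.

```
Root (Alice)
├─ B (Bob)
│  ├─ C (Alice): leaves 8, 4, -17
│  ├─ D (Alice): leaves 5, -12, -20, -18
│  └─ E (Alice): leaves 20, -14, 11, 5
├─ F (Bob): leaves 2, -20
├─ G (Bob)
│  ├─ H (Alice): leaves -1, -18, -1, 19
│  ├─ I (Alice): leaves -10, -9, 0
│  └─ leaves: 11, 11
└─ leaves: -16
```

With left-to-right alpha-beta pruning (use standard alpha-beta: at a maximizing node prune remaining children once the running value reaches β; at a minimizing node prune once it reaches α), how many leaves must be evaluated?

C [α=-∞,β=+∞]: v=8
D [α=-∞,β=8]: v=5
E [α=-∞,β=5]: v=20 after child 1 ≥ β → β-cutoff, skip 3
B [α=-∞,β=+∞]: v=5
F [α=5,β=+∞]: v=2 after child 1 ≤ α → α-cutoff, skip 1
H [α=5,β=+∞]: v=19
I [α=5,β=19]: v=0
G [α=5,β=+∞]: v=0 after child 2 ≤ α → α-cutoff, skip 2
Root [α=-∞,β=+∞]: v=5
Leaves evaluated: 17 of 23.

17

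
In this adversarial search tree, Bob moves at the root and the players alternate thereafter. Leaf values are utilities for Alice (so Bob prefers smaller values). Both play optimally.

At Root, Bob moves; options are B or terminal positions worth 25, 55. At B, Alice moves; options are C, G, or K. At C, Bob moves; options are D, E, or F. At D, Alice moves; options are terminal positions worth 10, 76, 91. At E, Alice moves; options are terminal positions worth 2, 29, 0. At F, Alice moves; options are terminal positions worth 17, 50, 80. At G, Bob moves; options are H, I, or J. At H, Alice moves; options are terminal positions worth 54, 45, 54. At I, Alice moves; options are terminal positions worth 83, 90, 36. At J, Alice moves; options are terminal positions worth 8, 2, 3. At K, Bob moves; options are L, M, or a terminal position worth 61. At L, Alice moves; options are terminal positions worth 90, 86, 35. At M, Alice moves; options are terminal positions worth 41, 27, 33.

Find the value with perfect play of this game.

25

D (Alice): max(10, 76, 91) = 91
E (Alice): max(2, 29, 0) = 29
F (Alice): max(17, 50, 80) = 80
C (Bob): min(91, 29, 80) = 29
H (Alice): max(54, 45, 54) = 54
I (Alice): max(83, 90, 36) = 90
J (Alice): max(8, 2, 3) = 8
G (Bob): min(54, 90, 8) = 8
L (Alice): max(90, 86, 35) = 90
M (Alice): max(41, 27, 33) = 41
K (Bob): min(90, 41, 61) = 41
B (Alice): max(29, 8, 41) = 41
Root (Bob): min(41, 25, 55) = 25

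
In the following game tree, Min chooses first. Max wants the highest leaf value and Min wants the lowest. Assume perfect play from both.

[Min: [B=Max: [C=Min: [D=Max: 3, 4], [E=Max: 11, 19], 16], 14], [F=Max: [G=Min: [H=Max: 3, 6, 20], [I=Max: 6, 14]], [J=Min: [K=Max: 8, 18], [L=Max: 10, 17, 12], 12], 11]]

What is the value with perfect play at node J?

12

K: max(8, 18) = 18
L: max(10, 17, 12) = 17
J: min(18, 17, 12) = 12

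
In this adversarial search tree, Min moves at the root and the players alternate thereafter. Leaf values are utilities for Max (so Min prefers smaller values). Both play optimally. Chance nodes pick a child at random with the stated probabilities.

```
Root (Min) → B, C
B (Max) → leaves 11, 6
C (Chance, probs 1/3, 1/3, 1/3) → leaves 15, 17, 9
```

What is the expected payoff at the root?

11

B (Max): max(11, 6) = 11
C (Chance): 1/3·15 + 1/3·17 + 1/3·9 = 13.67
Root (Min): min(11, 13.67) = 11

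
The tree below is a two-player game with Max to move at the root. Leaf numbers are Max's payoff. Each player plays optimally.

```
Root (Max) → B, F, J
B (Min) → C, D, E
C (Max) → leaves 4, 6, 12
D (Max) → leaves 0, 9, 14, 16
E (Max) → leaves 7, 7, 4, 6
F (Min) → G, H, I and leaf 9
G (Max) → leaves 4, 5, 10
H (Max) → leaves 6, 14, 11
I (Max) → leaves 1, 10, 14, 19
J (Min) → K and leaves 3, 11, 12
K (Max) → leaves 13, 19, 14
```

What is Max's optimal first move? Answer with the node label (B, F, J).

C (Max): max(4, 6, 12) = 12
D (Max): max(0, 9, 14, 16) = 16
E (Max): max(7, 7, 4, 6) = 7
B (Min): min(12, 16, 7) = 7
G (Max): max(4, 5, 10) = 10
H (Max): max(6, 14, 11) = 14
I (Max): max(1, 10, 14, 19) = 19
F (Min): min(10, 14, 19, 9) = 9
K (Max): max(13, 19, 14) = 19
J (Min): min(19, 3, 11, 12) = 3
Root (Max): max(7, 9, 3) = 9
Max picks the child with the highest value: F (value 9).

F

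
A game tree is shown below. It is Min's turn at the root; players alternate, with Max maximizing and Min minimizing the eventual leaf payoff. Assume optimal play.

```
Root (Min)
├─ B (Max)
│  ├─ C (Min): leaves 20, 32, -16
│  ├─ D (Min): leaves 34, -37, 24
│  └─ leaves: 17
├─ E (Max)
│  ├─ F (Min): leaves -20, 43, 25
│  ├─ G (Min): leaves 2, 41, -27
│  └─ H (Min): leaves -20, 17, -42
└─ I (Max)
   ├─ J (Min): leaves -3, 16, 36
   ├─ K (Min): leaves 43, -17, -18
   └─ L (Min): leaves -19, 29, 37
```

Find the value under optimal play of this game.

-20

C (Min): min(20, 32, -16) = -16
D (Min): min(34, -37, 24) = -37
B (Max): max(-16, -37, 17) = 17
F (Min): min(-20, 43, 25) = -20
G (Min): min(2, 41, -27) = -27
H (Min): min(-20, 17, -42) = -42
E (Max): max(-20, -27, -42) = -20
J (Min): min(-3, 16, 36) = -3
K (Min): min(43, -17, -18) = -18
L (Min): min(-19, 29, 37) = -19
I (Max): max(-3, -18, -19) = -3
Root (Min): min(17, -20, -3) = -20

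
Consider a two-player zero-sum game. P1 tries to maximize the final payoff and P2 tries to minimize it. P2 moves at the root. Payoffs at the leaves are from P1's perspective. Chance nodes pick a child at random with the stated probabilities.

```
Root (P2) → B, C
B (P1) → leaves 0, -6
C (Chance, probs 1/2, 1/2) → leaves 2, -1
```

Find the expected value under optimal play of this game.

0

B (P1): max(0, -6) = 0
C (Chance): 1/2·2 + 1/2·-1 = 0.5
Root (P2): min(0, 0.5) = 0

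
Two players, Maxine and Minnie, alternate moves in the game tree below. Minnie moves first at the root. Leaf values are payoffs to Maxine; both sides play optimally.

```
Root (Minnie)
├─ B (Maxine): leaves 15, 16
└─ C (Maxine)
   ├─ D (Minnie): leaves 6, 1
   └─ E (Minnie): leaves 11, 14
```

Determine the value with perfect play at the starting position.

B (Maxine): max(15, 16) = 16
D (Minnie): min(6, 1) = 1
E (Minnie): min(11, 14) = 11
C (Maxine): max(1, 11) = 11
Root (Minnie): min(16, 11) = 11

11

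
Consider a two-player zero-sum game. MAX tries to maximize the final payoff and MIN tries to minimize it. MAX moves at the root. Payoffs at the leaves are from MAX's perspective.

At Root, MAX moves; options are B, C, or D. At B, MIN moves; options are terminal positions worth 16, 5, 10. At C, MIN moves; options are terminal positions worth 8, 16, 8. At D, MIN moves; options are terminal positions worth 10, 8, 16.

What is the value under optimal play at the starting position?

B (MIN): min(16, 5, 10) = 5
C (MIN): min(8, 16, 8) = 8
D (MIN): min(10, 8, 16) = 8
Root (MAX): max(5, 8, 8) = 8

8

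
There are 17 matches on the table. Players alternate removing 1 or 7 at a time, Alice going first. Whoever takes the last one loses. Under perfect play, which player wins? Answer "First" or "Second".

Compute winning (W) and losing (L) positions by backward induction:
i:   0  1  2  3  4  5  6  7  8  9 10 11 12 13 14 15 16 17
     W  L  W  L  W  L  W  L  W  L  W  L  W  L  W  L  W  L
Position 17 is L, so the second player wins.

Second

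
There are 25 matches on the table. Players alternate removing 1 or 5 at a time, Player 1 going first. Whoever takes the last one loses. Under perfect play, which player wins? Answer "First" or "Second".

Positions where the player to move wins (W) vs loses (L):
i:   0  1  2  3  4  5  6  7  8  9 10 11 12 13 14 15 16 17 18 19 20 21 22 23 24 25
     W  L  W  L  W  L  W  L  W  L  W  L  W  L  W  L  W  L  W  L  W  L  W  L  W  L
Position 25 is L, so the second player wins.

Second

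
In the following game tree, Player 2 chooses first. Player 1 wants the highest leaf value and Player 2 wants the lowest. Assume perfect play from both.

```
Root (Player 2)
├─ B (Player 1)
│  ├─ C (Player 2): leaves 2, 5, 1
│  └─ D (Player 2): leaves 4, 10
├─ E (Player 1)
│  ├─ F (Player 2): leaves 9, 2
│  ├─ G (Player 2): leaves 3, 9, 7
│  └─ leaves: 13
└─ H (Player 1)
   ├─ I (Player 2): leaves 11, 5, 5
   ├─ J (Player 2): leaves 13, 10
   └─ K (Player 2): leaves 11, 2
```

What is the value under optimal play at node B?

C: min(2, 5, 1) = 1
D: min(4, 10) = 4
B: max(1, 4) = 4

4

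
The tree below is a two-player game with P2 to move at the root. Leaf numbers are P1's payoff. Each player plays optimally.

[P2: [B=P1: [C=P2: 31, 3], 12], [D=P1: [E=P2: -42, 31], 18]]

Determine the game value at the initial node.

C (P2): min(31, 3) = 3
B (P1): max(3, 12) = 12
E (P2): min(-42, 31) = -42
D (P1): max(-42, 18) = 18
Root (P2): min(12, 18) = 12

12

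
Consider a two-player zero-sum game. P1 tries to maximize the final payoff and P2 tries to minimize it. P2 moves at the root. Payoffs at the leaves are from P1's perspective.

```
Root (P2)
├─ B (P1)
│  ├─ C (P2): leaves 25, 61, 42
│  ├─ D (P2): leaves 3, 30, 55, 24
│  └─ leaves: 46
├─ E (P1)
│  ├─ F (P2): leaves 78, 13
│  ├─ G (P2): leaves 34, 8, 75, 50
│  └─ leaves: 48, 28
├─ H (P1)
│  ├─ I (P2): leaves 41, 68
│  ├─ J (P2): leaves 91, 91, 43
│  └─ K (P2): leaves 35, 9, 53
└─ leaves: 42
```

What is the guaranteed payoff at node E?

48

F: min(78, 13) = 13
G: min(34, 8, 75, 50) = 8
E: max(13, 8, 48, 28) = 48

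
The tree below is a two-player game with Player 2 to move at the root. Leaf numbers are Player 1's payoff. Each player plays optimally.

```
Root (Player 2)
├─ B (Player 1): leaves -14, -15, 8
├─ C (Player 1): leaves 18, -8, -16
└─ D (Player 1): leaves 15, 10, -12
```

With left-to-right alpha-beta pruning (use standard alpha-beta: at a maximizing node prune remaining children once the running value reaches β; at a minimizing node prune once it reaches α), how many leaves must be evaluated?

B [α=-∞,β=+∞]: v=8
C [α=-∞,β=8]: v=18 after child 1 ≥ β → β-cutoff, skip 2
D [α=-∞,β=8]: v=15 after child 1 ≥ β → β-cutoff, skip 2
Root [α=-∞,β=+∞]: v=8
Leaves evaluated: 5 of 9.

5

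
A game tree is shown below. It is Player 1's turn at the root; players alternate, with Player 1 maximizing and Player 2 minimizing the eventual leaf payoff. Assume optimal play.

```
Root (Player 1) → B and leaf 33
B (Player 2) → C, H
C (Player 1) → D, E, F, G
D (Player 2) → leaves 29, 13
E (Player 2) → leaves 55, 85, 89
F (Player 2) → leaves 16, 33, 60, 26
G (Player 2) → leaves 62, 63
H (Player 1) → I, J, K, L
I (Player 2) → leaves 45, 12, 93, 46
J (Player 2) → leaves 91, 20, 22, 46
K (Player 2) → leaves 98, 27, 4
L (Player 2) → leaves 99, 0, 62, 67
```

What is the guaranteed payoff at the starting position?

33

D (Player 2): min(29, 13) = 13
E (Player 2): min(55, 85, 89) = 55
F (Player 2): min(16, 33, 60, 26) = 16
G (Player 2): min(62, 63) = 62
C (Player 1): max(13, 55, 16, 62) = 62
I (Player 2): min(45, 12, 93, 46) = 12
J (Player 2): min(91, 20, 22, 46) = 20
K (Player 2): min(98, 27, 4) = 4
L (Player 2): min(99, 0, 62, 67) = 0
H (Player 1): max(12, 20, 4, 0) = 20
B (Player 2): min(62, 20) = 20
Root (Player 1): max(20, 33) = 33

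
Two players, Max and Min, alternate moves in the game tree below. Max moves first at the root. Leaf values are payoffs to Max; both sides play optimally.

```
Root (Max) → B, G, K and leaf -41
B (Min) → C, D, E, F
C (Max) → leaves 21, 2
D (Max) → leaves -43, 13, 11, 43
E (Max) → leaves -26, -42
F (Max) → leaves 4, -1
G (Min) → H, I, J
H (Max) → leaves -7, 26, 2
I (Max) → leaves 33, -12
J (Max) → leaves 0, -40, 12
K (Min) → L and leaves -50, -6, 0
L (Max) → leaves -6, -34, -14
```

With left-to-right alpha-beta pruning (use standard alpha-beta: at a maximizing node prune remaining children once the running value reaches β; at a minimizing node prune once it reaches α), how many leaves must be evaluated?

C [α=-∞,β=+∞]: v=21
D [α=-∞,β=21]: v=43
E [α=-∞,β=21]: v=-26
F [α=-∞,β=-26]: v=4 after child 1 ≥ β → β-cutoff, skip 1
B [α=-∞,β=+∞]: v=-26
H [α=-26,β=+∞]: v=26
I [α=-26,β=26]: v=33 after child 1 ≥ β → β-cutoff, skip 1
J [α=-26,β=26]: v=12
G [α=-26,β=+∞]: v=12
L [α=12,β=+∞]: v=-6
K [α=12,β=+∞]: v=-6 after child 1 ≤ α → α-cutoff, skip 3
Root [α=-∞,β=+∞]: v=12
Leaves evaluated: 20 of 25.

20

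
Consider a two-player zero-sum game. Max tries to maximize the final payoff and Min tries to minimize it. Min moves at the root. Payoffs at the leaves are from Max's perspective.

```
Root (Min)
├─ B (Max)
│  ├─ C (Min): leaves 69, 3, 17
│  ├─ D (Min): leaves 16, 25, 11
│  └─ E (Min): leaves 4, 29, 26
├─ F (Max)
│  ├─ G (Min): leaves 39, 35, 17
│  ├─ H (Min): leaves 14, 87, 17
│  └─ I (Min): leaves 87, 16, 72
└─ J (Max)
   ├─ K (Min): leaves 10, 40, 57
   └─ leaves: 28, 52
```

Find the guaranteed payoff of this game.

C (Min): min(69, 3, 17) = 3
D (Min): min(16, 25, 11) = 11
E (Min): min(4, 29, 26) = 4
B (Max): max(3, 11, 4) = 11
G (Min): min(39, 35, 17) = 17
H (Min): min(14, 87, 17) = 14
I (Min): min(87, 16, 72) = 16
F (Max): max(17, 14, 16) = 17
K (Min): min(10, 40, 57) = 10
J (Max): max(10, 28, 52) = 52
Root (Min): min(11, 17, 52) = 11

11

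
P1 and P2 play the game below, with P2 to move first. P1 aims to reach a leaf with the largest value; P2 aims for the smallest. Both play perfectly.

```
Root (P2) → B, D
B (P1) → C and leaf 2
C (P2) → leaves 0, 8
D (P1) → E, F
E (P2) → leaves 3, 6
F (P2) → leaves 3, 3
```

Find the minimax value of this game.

2

C (P2): min(0, 8) = 0
B (P1): max(0, 2) = 2
E (P2): min(3, 6) = 3
F (P2): min(3, 3) = 3
D (P1): max(3, 3) = 3
Root (P2): min(2, 3) = 2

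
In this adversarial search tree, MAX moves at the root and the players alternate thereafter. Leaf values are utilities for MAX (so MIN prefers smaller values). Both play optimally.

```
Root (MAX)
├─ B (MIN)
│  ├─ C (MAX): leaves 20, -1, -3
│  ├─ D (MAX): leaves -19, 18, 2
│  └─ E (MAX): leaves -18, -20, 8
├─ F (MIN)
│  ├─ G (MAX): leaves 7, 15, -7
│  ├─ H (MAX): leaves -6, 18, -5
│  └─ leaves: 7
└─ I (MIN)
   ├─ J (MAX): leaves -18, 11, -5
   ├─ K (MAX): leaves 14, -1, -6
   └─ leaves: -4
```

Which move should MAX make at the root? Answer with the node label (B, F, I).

B

C (MAX): max(20, -1, -3) = 20
D (MAX): max(-19, 18, 2) = 18
E (MAX): max(-18, -20, 8) = 8
B (MIN): min(20, 18, 8) = 8
G (MAX): max(7, 15, -7) = 15
H (MAX): max(-6, 18, -5) = 18
F (MIN): min(15, 18, 7) = 7
J (MAX): max(-18, 11, -5) = 11
K (MAX): max(14, -1, -6) = 14
I (MIN): min(11, 14, -4) = -4
Root (MAX): max(8, 7, -4) = 8
MAX picks the child with the highest value: B (value 8).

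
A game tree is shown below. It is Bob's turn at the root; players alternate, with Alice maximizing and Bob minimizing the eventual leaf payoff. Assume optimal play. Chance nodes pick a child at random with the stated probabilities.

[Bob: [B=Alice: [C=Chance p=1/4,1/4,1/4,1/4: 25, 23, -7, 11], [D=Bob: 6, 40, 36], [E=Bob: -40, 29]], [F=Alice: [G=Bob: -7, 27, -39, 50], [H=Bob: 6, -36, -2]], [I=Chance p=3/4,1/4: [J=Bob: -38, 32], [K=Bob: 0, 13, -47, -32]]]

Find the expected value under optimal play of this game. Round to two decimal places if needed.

C (Chance): 1/4·25 + 1/4·23 + 1/4·-7 + 1/4·11 = 13
D (Bob): min(6, 40, 36) = 6
E (Bob): min(-40, 29) = -40
B (Alice): max(13, 6, -40) = 13
G (Bob): min(-7, 27, -39, 50) = -39
H (Bob): min(6, -36, -2) = -36
F (Alice): max(-39, -36) = -36
J (Bob): min(-38, 32) = -38
K (Bob): min(0, 13, -47, -32) = -47
I (Chance): 3/4·-38 + 1/4·-47 = -40.25
Root (Bob): min(13, -36, -40.25) = -40.25

-40.25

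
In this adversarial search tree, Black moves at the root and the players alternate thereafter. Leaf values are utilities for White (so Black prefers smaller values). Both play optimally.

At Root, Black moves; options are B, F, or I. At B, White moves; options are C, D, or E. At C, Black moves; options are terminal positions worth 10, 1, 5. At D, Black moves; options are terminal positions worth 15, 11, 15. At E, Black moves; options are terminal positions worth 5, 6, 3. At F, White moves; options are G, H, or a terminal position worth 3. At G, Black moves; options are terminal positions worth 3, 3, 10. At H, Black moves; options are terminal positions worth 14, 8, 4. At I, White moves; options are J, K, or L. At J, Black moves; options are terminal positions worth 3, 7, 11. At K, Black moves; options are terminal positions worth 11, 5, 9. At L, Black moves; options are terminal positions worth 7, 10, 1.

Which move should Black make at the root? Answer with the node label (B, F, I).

C (Black): min(10, 1, 5) = 1
D (Black): min(15, 11, 15) = 11
E (Black): min(5, 6, 3) = 3
B (White): max(1, 11, 3) = 11
G (Black): min(3, 3, 10) = 3
H (Black): min(14, 8, 4) = 4
F (White): max(3, 4, 3) = 4
J (Black): min(3, 7, 11) = 3
K (Black): min(11, 5, 9) = 5
L (Black): min(7, 10, 1) = 1
I (White): max(3, 5, 1) = 5
Root (Black): min(11, 4, 5) = 4
Black picks the child with the lowest value: F (value 4).

F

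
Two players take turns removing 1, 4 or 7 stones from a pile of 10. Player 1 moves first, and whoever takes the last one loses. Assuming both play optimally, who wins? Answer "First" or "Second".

First

Compute winning (W) and losing (L) positions by backward induction:
i:   0  1  2  3  4  5  6  7  8  9 10
     W  L  W  L  W  W  L  W  W  L  W
Position 10 is W, so the first player wins.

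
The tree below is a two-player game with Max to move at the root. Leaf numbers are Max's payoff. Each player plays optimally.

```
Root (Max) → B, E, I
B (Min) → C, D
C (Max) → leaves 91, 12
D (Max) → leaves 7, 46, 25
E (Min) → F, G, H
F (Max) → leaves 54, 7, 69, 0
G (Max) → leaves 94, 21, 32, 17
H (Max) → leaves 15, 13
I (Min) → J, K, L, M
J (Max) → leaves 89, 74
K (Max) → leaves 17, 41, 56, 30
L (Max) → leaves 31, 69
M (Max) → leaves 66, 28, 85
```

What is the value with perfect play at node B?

C: max(91, 12) = 91
D: max(7, 46, 25) = 46
B: min(91, 46) = 46

46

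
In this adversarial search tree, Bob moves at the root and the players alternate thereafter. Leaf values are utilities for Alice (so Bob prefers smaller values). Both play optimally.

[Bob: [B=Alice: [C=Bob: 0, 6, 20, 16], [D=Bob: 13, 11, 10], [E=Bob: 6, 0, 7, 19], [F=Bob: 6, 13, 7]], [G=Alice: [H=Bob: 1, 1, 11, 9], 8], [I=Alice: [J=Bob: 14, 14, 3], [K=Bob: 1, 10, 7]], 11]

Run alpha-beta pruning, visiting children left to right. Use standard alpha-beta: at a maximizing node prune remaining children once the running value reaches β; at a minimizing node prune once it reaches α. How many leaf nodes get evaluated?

C [α=-∞,β=+∞]: v=0
D [α=0,β=+∞]: v=10
E [α=10,β=+∞]: v=6 after child 1 ≤ α → α-cutoff, skip 3
F [α=10,β=+∞]: v=6 after child 1 ≤ α → α-cutoff, skip 2
B [α=-∞,β=+∞]: v=10
H [α=-∞,β=10]: v=1
G [α=-∞,β=10]: v=8
J [α=-∞,β=8]: v=3
K [α=3,β=8]: v=1 after child 1 ≤ α → α-cutoff, skip 2
I [α=-∞,β=8]: v=3
Root [α=-∞,β=+∞]: v=3
Leaves evaluated: 19 of 26.

19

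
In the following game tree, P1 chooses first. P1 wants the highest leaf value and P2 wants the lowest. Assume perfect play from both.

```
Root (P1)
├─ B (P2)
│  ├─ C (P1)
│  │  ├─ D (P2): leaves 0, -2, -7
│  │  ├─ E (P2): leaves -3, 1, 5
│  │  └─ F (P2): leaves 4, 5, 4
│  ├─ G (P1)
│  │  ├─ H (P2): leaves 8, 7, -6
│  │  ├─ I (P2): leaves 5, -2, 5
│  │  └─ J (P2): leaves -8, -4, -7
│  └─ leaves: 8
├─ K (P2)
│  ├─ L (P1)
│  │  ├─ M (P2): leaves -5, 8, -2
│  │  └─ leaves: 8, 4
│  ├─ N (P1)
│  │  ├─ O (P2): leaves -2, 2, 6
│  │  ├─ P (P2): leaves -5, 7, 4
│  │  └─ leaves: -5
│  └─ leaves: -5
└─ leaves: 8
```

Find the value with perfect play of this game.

8

D (P2): min(0, -2, -7) = -7
E (P2): min(-3, 1, 5) = -3
F (P2): min(4, 5, 4) = 4
C (P1): max(-7, -3, 4) = 4
H (P2): min(8, 7, -6) = -6
I (P2): min(5, -2, 5) = -2
J (P2): min(-8, -4, -7) = -8
G (P1): max(-6, -2, -8) = -2
B (P2): min(4, -2, 8) = -2
M (P2): min(-5, 8, -2) = -5
L (P1): max(-5, 8, 4) = 8
O (P2): min(-2, 2, 6) = -2
P (P2): min(-5, 7, 4) = -5
N (P1): max(-2, -5, -5) = -2
K (P2): min(8, -2, -5) = -5
Root (P1): max(-2, -5, 8) = 8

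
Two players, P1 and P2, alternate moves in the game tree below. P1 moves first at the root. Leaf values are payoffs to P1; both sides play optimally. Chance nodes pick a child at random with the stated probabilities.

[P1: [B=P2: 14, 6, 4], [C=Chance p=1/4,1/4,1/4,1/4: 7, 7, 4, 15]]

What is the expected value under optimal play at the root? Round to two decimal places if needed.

8.25

B (P2): min(14, 6, 4) = 4
C (Chance): 1/4·7 + 1/4·7 + 1/4·4 + 1/4·15 = 8.25
Root (P1): max(4, 8.25) = 8.25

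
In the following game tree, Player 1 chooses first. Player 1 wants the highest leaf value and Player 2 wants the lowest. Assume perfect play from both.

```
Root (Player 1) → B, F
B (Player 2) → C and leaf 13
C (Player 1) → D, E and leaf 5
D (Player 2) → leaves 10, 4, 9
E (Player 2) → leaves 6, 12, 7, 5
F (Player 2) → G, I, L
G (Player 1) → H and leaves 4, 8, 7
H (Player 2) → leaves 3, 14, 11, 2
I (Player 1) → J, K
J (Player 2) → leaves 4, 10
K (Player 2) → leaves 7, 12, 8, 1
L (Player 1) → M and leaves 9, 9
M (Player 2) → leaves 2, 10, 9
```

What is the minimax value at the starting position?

5

D (Player 2): min(10, 4, 9) = 4
E (Player 2): min(6, 12, 7, 5) = 5
C (Player 1): max(4, 5, 5) = 5
B (Player 2): min(5, 13) = 5
H (Player 2): min(3, 14, 11, 2) = 2
G (Player 1): max(2, 4, 8, 7) = 8
J (Player 2): min(4, 10) = 4
K (Player 2): min(7, 12, 8, 1) = 1
I (Player 1): max(4, 1) = 4
M (Player 2): min(2, 10, 9) = 2
L (Player 1): max(2, 9, 9) = 9
F (Player 2): min(8, 4, 9) = 4
Root (Player 1): max(5, 4) = 5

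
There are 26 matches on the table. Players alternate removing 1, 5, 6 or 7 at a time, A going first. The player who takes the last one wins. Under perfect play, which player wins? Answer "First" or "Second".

Second

i:   0  1  2  3  4  5  6  7  8  9 10 11 12 13 14 15 16 17 18 19 20 21 22 23 24 25 26
     L  W  L  W  L  W  W  W  W  W  W  W  L  W  L  W  L  W  W  W  W  W  W  W  L  W  L
Position 26 is L, so the second player wins.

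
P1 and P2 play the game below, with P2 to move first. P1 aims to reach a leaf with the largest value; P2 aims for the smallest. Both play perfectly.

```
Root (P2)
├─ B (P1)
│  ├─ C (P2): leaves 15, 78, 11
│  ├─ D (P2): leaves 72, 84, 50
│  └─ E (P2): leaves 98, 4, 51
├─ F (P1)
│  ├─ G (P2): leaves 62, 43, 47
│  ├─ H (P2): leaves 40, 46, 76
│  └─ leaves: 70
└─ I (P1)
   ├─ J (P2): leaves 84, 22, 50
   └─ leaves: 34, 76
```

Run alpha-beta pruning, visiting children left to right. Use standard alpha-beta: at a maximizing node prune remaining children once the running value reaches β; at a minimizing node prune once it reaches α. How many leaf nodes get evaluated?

18

C [α=-∞,β=+∞]: v=11
D [α=11,β=+∞]: v=50
E [α=50,β=+∞]: v=4 after child 2 ≤ α → α-cutoff, skip 1
B [α=-∞,β=+∞]: v=50
G [α=-∞,β=50]: v=43
H [α=43,β=50]: v=40 after child 1 ≤ α → α-cutoff, skip 2
F [α=-∞,β=50]: v=70
J [α=-∞,β=50]: v=22
I [α=-∞,β=50]: v=76
Root [α=-∞,β=+∞]: v=50
Leaves evaluated: 18 of 21.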